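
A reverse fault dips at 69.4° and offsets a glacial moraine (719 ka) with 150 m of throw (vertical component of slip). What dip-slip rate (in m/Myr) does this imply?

dip-slip = throw / sin(dip) = 150 m / sin(69.4°) = 160.2 m
rate = 160.2 m / 719 ka = 0.000223 m/yr = 223 m/Myr

223 m/Myr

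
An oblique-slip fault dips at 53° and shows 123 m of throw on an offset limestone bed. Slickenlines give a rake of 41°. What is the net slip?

235 m

dip-slip = throw / sin(dip) = 123 / sin(53°) = 154 m
net slip = dip-slip / sin(rake) = 154 / sin(41°) = 235 m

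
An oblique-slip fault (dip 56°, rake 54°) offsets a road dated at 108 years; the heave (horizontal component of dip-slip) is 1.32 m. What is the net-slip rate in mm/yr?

27 mm/yr

dip-slip = heave / cos(dip) = 1.32 / cos(56°) = 2.361 m
net slip = dip-slip / sin(rake) = 2.361 / sin(54°) = 2.918 m
rate = 2.918 m / 108 years = 0.0270 m/yr = 27 mm/yr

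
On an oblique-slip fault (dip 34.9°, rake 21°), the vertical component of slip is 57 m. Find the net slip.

dip-slip = throw / sin(dip) = 57 / sin(34.9°) = 99.62 m
net slip = dip-slip / sin(rake) = 99.62 / sin(21°) = 278 m

278 m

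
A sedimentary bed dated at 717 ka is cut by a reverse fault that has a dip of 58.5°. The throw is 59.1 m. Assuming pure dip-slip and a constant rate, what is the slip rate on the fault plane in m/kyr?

dip-slip = throw / sin(dip) = 59.1 m / sin(58.5°) = 69.31 m
rate = 69.31 m / 717 ka = 0.0000967 m/yr = 0.0967 m/kyr

0.0967 m/kyr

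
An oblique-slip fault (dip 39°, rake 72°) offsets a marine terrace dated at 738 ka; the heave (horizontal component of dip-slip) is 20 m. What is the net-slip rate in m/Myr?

dip-slip = heave / cos(dip) = 20 / cos(39°) = 25.74 m
net slip = dip-slip / sin(rake) = 25.74 / sin(72°) = 27.06 m
rate = 27.06 m / 738 ka = 0.0000367 m/yr = 36.7 m/Myr

36.7 m/Myr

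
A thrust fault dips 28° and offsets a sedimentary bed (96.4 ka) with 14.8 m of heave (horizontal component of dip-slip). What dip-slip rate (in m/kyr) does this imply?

0.174 m/kyr

dip-slip = heave / cos(dip) = 14.8 m / cos(28°) = 16.76 m
rate = 16.76 m / 96.4 ka = 0.000174 m/yr = 0.174 m/kyr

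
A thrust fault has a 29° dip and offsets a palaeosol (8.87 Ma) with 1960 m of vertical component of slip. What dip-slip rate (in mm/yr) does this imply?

dip-slip = throw / sin(dip) = 1960 m / sin(29°) = 4043 m
rate = 4043 m / 8.87 Ma = 0.000456 m/yr = 0.456 mm/yr

0.456 mm/yr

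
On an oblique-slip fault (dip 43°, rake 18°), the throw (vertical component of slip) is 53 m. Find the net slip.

251 m

dip-slip = throw / sin(dip) = 53 / sin(43°) = 77.71 m
net slip = dip-slip / sin(rake) = 77.71 / sin(18°) = 251 m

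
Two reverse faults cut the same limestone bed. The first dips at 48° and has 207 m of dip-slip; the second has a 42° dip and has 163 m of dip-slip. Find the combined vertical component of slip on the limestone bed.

throw_A = 207 × sin(48°) = 153.8 m
throw_B = 163 × sin(42°) = 109.1 m
total = 153.8 + 109.1 = 263 m

263 m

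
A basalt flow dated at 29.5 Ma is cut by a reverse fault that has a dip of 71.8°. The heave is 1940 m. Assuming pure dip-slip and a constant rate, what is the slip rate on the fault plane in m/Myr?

dip-slip = heave / cos(dip) = 1940 m / cos(71.8°) = 6211 m
rate = 6211 m / 29.5 Ma = 0.000211 m/yr = 211 m/Myr

211 m/Myr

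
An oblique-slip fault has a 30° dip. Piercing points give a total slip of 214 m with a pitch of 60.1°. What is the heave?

161 m

dip-slip = net slip × sin(rake) = 214 m × sin(60.1°) = 185.5 m
heave = dip-slip × cos(dip) = 185.5 × cos(30°) = 161 m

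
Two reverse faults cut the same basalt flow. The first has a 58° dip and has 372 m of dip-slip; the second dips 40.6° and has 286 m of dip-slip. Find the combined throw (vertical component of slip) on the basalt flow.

throw_A = 372 × sin(58°) = 315.5 m
throw_B = 286 × sin(40.6°) = 186.1 m
total = 315.5 + 186.1 = 502 m

502 m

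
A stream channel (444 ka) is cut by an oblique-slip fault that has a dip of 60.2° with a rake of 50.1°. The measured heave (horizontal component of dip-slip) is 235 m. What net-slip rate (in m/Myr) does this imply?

dip-slip = heave / cos(dip) = 235 / cos(60.2°) = 472.9 m
net slip = dip-slip / sin(rake) = 472.9 / sin(50.1°) = 616.4 m
rate = 616.4 m / 444 ka = 0.00139 m/yr = 1390 m/Myr

1390 m/Myr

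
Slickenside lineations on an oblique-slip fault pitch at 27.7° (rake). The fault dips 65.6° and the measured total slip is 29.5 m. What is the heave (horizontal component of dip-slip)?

dip-slip = net slip × sin(rake) = 29.5 m × sin(27.7°) = 13.71 m
heave = dip-slip × cos(dip) = 13.71 × cos(65.6°) = 5.66 m

5.66 m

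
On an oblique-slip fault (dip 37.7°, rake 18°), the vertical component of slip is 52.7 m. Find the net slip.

dip-slip = throw / sin(dip) = 52.7 / sin(37.7°) = 86.18 m
net slip = dip-slip / sin(rake) = 86.18 / sin(18°) = 279 m

279 m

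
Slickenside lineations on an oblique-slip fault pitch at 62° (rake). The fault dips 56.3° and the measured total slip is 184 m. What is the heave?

90.1 m

dip-slip = net slip × sin(rake) = 184 m × sin(62°) = 162.5 m
heave = dip-slip × cos(dip) = 162.5 × cos(56.3°) = 90.1 m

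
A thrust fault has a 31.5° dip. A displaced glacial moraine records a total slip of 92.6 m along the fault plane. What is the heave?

heave = dip-slip × cos(dip) = 92.6 m × cos(31.5°) = 79 m

79 m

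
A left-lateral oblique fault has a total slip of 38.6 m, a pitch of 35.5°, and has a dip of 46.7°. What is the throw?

16.3 m

dip-slip = net slip × sin(rake) = 38.6 m × sin(35.5°) = 22.42 m
throw = dip-slip × sin(dip) = 22.42 × sin(46.7°) = 16.3 m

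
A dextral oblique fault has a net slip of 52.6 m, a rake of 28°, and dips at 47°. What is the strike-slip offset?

46.4 m

strike-slip = net slip × cos(rake) = 52.6 m × cos(28°) = 46.4 m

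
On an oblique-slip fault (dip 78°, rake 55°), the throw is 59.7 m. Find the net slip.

dip-slip = throw / sin(dip) = 59.7 / sin(78°) = 61.03 m
net slip = dip-slip / sin(rake) = 61.03 / sin(55°) = 74.5 m

74.5 m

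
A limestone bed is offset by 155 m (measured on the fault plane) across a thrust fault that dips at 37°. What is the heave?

124 m

heave = dip-slip × cos(dip) = 155 m × cos(37°) = 124 m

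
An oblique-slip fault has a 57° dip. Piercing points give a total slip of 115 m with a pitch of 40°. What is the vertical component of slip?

62 m

dip-slip = net slip × sin(rake) = 115 m × sin(40°) = 73.92 m
throw = dip-slip × sin(dip) = 73.92 × sin(57°) = 62 m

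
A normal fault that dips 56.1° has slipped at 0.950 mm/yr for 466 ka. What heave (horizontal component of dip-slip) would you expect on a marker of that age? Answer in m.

dip-slip = rate × time = 0.950 mm/yr × 466 ka = 442.7 m
heave = dip-slip × cos(dip) = 442.7 × cos(56.1°) = 247 m

247 m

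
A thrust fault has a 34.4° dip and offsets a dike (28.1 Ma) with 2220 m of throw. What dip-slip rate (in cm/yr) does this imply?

dip-slip = throw / sin(dip) = 2220 m / sin(34.4°) = 3929 m
rate = 3929 m / 28.1 Ma = 0.000140 m/yr = 0.0140 cm/yr

0.0140 cm/yr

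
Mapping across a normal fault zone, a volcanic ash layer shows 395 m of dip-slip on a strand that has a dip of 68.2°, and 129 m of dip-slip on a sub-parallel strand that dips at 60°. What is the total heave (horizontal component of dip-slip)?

heave_A = 395 × cos(68.2°) = 146.7 m
heave_B = 129 × cos(60°) = 64.50 m
total = 146.7 + 64.50 = 211 m

211 m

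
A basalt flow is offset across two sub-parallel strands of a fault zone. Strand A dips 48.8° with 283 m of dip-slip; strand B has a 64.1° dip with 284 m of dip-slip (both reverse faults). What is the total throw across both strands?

throw_A = 283 × sin(48.8°) = 212.9 m
throw_B = 284 × sin(64.1°) = 255.5 m
total = 212.9 + 255.5 = 468 m

468 m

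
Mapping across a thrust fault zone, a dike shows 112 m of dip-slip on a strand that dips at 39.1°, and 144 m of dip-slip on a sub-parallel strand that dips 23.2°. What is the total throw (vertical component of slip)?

throw_A = 112 × sin(39.1°) = 70.64 m
throw_B = 144 × sin(23.2°) = 56.73 m
total = 70.64 + 56.73 = 127 m

127 m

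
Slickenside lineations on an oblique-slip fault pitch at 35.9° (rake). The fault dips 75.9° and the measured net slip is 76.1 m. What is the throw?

dip-slip = net slip × sin(rake) = 76.1 m × sin(35.9°) = 44.62 m
throw = dip-slip × sin(dip) = 44.62 × sin(75.9°) = 43.3 m

43.3 m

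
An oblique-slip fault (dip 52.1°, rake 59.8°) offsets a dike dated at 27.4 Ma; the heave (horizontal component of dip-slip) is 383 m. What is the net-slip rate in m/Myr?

26.3 m/Myr

dip-slip = heave / cos(dip) = 383 / cos(52.1°) = 623.5 m
net slip = dip-slip / sin(rake) = 623.5 / sin(59.8°) = 721.4 m
rate = 721.4 m / 27.4 Ma = 0.0000263 m/yr = 26.3 m/Myr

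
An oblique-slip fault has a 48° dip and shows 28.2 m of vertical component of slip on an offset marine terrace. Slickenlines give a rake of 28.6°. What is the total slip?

dip-slip = throw / sin(dip) = 28.2 / sin(48°) = 37.95 m
net slip = dip-slip / sin(rake) = 37.95 / sin(28.6°) = 79.3 m

79.3 m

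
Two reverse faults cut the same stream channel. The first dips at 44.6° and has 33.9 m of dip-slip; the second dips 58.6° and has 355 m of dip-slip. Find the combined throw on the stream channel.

327 m

throw_A = 33.9 × sin(44.6°) = 23.80 m
throw_B = 355 × sin(58.6°) = 303 m
total = 23.80 + 303 = 327 m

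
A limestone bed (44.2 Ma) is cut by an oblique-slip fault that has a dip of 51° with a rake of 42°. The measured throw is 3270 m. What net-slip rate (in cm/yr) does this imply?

0.0142 cm/yr

dip-slip = throw / sin(dip) = 3270 / sin(51°) = 4208 m
net slip = dip-slip / sin(rake) = 4208 / sin(42°) = 6288 m
rate = 6288 m / 44.2 Ma = 0.000142 m/yr = 0.0142 cm/yr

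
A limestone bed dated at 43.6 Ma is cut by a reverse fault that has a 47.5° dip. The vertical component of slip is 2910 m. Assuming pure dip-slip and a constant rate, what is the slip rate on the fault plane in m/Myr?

90.5 m/Myr

dip-slip = throw / sin(dip) = 2910 m / sin(47.5°) = 3947 m
rate = 3947 m / 43.6 Ma = 0.0000905 m/yr = 90.5 m/Myr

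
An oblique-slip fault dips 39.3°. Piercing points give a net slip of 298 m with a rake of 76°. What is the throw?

dip-slip = net slip × sin(rake) = 298 m × sin(76°) = 289.1 m
throw = dip-slip × sin(dip) = 289.1 × sin(39.3°) = 183 m

183 m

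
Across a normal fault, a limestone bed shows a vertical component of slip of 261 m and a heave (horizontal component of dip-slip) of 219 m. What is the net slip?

net slip = √(throw² + heave²) = √(261² + 219²) = 341 m

341 m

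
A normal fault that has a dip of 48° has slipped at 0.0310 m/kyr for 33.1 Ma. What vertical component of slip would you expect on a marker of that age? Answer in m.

dip-slip = rate × time = 0.0310 m/kyr × 33.1 Ma = 1026 m
throw = dip-slip × sin(dip) = 1026 × sin(48°) = 763 m

763 m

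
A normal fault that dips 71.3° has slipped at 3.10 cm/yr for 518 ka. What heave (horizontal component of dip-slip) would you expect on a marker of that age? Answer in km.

dip-slip = rate × time = 3.10 cm/yr × 518 ka = 16060 m
heave = dip-slip × cos(dip) = 16060 × cos(71.3°) = 5150 m = 5.15 km

5.15 km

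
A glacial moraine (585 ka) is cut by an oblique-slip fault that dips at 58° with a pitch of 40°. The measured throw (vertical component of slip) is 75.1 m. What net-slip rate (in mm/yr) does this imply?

dip-slip = throw / sin(dip) = 75.1 / sin(58°) = 88.56 m
net slip = dip-slip / sin(rake) = 88.56 / sin(40°) = 137.8 m
rate = 137.8 m / 585 ka = 0.000236 m/yr = 0.236 mm/yr

0.236 mm/yr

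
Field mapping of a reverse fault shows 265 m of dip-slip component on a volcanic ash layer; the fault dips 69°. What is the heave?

95 m

heave = dip-slip × cos(dip) = 265 m × cos(69°) = 95 m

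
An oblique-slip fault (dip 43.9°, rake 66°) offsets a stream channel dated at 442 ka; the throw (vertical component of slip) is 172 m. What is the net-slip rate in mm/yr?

dip-slip = throw / sin(dip) = 172 / sin(43.9°) = 248.1 m
net slip = dip-slip / sin(rake) = 248.1 / sin(66°) = 271.5 m
rate = 271.5 m / 442 ka = 0.000614 m/yr = 0.614 mm/yr

0.614 mm/yr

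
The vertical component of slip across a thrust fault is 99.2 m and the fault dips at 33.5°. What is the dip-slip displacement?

180 m

dip-slip = throw / sin(dip) = 99.2 / sin(33.5°) = 180 m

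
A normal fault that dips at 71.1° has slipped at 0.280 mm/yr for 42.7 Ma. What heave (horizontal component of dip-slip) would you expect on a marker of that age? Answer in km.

dip-slip = rate × time = 0.280 mm/yr × 42.7 Ma = 11960 m
heave = dip-slip × cos(dip) = 11960 × cos(71.1°) = 3870 m = 3.87 km

3.87 km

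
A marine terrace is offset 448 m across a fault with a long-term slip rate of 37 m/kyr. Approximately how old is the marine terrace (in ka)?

age = offset / rate = 448 m / (37 m/kyr) = 12100 yr = 12.1 ka

12.1 ka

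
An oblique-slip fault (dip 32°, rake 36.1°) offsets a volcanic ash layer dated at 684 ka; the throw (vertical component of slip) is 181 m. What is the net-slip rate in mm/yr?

0.848 mm/yr

dip-slip = throw / sin(dip) = 181 / sin(32°) = 341.6 m
net slip = dip-slip / sin(rake) = 341.6 / sin(36.1°) = 579.7 m
rate = 579.7 m / 684 ka = 0.000848 m/yr = 0.848 mm/yr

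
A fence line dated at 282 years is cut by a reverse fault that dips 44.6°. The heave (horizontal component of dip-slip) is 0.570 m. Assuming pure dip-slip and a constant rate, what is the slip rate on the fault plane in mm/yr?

2.84 mm/yr

dip-slip = heave / cos(dip) = 0.570 m / cos(44.6°) = 0.8005 m
rate = 0.8005 m / 282 years = 0.00284 m/yr = 2.84 mm/yr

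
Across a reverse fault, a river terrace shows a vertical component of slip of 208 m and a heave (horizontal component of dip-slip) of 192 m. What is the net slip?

283 m

net slip = √(throw² + heave²) = √(208² + 192²) = 283 m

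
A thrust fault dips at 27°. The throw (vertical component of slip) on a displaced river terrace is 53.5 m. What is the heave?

heave = throw / tan(dip) = 53.5 / tan(27°) = 105 m

105 m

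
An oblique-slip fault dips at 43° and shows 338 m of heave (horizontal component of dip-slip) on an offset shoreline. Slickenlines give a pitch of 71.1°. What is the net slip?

488 m

dip-slip = heave / cos(dip) = 338 / cos(43°) = 462.2 m
net slip = dip-slip / sin(rake) = 462.2 / sin(71.1°) = 488 m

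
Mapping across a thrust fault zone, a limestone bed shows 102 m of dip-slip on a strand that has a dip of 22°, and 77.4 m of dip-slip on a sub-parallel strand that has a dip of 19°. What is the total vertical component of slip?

throw_A = 102 × sin(22°) = 38.21 m
throw_B = 77.4 × sin(19°) = 25.20 m
total = 38.21 + 25.20 = 63.4 m

63.4 m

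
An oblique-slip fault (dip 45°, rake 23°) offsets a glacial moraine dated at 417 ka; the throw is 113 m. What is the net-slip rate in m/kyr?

0.981 m/kyr

dip-slip = throw / sin(dip) = 113 / sin(45°) = 159.8 m
net slip = dip-slip / sin(rake) = 159.8 / sin(23°) = 409 m
rate = 409 m / 417 ka = 0.000981 m/yr = 0.981 m/kyr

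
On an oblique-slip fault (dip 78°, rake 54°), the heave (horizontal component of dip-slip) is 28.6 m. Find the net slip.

170 m

dip-slip = heave / cos(dip) = 28.6 / cos(78°) = 137.6 m
net slip = dip-slip / sin(rake) = 137.6 / sin(54°) = 170 m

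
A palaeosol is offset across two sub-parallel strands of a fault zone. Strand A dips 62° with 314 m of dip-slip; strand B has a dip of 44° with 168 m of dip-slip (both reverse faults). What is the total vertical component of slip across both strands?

throw_A = 314 × sin(62°) = 277.2 m
throw_B = 168 × sin(44°) = 116.7 m
total = 277.2 + 116.7 = 394 m

394 m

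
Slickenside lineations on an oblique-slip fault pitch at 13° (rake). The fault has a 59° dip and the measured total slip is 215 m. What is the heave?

dip-slip = net slip × sin(rake) = 215 m × sin(13°) = 48.36 m
heave = dip-slip × cos(dip) = 48.36 × cos(59°) = 24.9 m

24.9 m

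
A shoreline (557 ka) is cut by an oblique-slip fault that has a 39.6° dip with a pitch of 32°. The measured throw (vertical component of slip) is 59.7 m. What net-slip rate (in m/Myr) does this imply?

dip-slip = throw / sin(dip) = 59.7 / sin(39.6°) = 93.66 m
net slip = dip-slip / sin(rake) = 93.66 / sin(32°) = 176.7 m
rate = 176.7 m / 557 ka = 0.000317 m/yr = 317 m/Myr

317 m/Myr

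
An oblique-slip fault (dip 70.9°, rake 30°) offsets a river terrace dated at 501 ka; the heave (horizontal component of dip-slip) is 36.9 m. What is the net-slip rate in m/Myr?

450 m/Myr

dip-slip = heave / cos(dip) = 36.9 / cos(70.9°) = 112.8 m
net slip = dip-slip / sin(rake) = 112.8 / sin(30°) = 225.5 m
rate = 225.5 m / 501 ka = 0.000450 m/yr = 450 m/Myr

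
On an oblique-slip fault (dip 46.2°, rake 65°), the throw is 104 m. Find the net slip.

159 m

dip-slip = throw / sin(dip) = 104 / sin(46.2°) = 144.1 m
net slip = dip-slip / sin(rake) = 144.1 / sin(65°) = 159 m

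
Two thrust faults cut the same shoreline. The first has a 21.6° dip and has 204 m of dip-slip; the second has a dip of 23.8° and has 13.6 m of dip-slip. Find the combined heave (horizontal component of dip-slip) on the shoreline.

202 m

heave_A = 204 × cos(21.6°) = 189.7 m
heave_B = 13.6 × cos(23.8°) = 12.44 m
total = 189.7 + 12.44 = 202 m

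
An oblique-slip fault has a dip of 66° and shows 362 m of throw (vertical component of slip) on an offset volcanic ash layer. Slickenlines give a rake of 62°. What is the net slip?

449 m

dip-slip = throw / sin(dip) = 362 / sin(66°) = 396.3 m
net slip = dip-slip / sin(rake) = 396.3 / sin(62°) = 449 m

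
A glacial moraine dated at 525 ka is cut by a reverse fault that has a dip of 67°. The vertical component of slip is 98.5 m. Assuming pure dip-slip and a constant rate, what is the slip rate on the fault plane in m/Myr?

204 m/Myr

dip-slip = throw / sin(dip) = 98.5 m / sin(67°) = 107 m
rate = 107 m / 525 ka = 0.000204 m/yr = 204 m/Myr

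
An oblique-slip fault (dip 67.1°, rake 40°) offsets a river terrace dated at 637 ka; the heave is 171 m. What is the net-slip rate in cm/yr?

0.107 cm/yr

dip-slip = heave / cos(dip) = 171 / cos(67.1°) = 439.4 m
net slip = dip-slip / sin(rake) = 439.4 / sin(40°) = 683.7 m
rate = 683.7 m / 637 ka = 0.00107 m/yr = 0.107 cm/yr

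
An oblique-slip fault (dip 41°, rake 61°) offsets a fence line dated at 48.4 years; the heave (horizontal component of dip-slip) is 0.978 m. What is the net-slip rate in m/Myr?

30600 m/Myr

dip-slip = heave / cos(dip) = 0.978 / cos(41°) = 1.296 m
net slip = dip-slip / sin(rake) = 1.296 / sin(61°) = 1.482 m
rate = 1.482 m / 48.4 years = 0.0306 m/yr = 30600 m/Myr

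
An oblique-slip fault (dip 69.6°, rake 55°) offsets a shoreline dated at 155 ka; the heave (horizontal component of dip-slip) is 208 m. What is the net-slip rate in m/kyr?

4.70 m/kyr

dip-slip = heave / cos(dip) = 208 / cos(69.6°) = 596.7 m
net slip = dip-slip / sin(rake) = 596.7 / sin(55°) = 728.5 m
rate = 728.5 m / 155 ka = 0.00470 m/yr = 4.70 m/kyr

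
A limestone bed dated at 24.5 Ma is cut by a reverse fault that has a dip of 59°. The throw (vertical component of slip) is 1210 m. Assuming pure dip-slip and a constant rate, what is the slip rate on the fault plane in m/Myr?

dip-slip = throw / sin(dip) = 1210 m / sin(59°) = 1412 m
rate = 1412 m / 24.5 Ma = 0.0000576 m/yr = 57.6 m/Myr

57.6 m/Myr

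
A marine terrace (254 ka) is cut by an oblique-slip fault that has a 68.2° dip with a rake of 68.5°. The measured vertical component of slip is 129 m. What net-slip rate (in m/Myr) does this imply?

dip-slip = throw / sin(dip) = 129 / sin(68.2°) = 138.9 m
net slip = dip-slip / sin(rake) = 138.9 / sin(68.5°) = 149.3 m
rate = 149.3 m / 254 ka = 0.000588 m/yr = 588 m/Myr

588 m/Myr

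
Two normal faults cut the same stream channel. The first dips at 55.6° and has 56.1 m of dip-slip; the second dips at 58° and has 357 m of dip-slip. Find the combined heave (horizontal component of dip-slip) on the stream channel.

221 m

heave_A = 56.1 × cos(55.6°) = 31.69 m
heave_B = 357 × cos(58°) = 189.2 m
total = 31.69 + 189.2 = 221 m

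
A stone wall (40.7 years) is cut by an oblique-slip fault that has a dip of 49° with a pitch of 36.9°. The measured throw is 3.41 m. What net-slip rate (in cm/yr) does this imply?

18.5 cm/yr

dip-slip = throw / sin(dip) = 3.41 / sin(49°) = 4.518 m
net slip = dip-slip / sin(rake) = 4.518 / sin(36.9°) = 7.525 m
rate = 7.525 m / 40.7 years = 0.185 m/yr = 18.5 cm/yr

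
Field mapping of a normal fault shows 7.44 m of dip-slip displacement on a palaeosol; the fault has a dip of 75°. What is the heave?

heave = dip-slip × cos(dip) = 7.44 m × cos(75°) = 1.93 m

1.93 m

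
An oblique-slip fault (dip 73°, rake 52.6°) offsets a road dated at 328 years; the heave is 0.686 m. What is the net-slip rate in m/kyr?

9 m/kyr

dip-slip = heave / cos(dip) = 0.686 / cos(73°) = 2.346 m
net slip = dip-slip / sin(rake) = 2.346 / sin(52.6°) = 2.954 m
rate = 2.954 m / 328 years = 0.00900 m/yr = 9 m/kyr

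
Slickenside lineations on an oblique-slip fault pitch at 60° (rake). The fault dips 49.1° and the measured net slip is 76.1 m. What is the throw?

dip-slip = net slip × sin(rake) = 76.1 m × sin(60°) = 65.90 m
throw = dip-slip × sin(dip) = 65.90 × sin(49.1°) = 49.8 m

49.8 m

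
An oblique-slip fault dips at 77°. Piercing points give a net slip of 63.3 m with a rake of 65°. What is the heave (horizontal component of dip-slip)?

dip-slip = net slip × sin(rake) = 63.3 m × sin(65°) = 57.37 m
heave = dip-slip × cos(dip) = 57.37 × cos(77°) = 12.9 m

12.9 m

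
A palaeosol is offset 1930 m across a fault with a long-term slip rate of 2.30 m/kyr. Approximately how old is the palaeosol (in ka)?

age = offset / rate = 1930 m / (2.30 m/kyr) = 839000 yr = 839 ka

839 ka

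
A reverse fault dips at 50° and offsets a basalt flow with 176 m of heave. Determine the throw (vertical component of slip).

210 m

throw = heave × tan(dip) = 176 × tan(50°) = 210 m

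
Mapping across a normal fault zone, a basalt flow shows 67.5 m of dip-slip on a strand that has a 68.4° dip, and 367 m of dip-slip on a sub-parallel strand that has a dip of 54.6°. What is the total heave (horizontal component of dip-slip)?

237 m

heave_A = 67.5 × cos(68.4°) = 24.85 m
heave_B = 367 × cos(54.6°) = 212.6 m
total = 24.85 + 212.6 = 237 m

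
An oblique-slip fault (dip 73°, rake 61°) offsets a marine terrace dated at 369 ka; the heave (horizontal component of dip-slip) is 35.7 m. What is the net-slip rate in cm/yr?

0.0378 cm/yr

dip-slip = heave / cos(dip) = 35.7 / cos(73°) = 122.1 m
net slip = dip-slip / sin(rake) = 122.1 / sin(61°) = 139.6 m
rate = 139.6 m / 369 ka = 0.000378 m/yr = 0.0378 cm/yr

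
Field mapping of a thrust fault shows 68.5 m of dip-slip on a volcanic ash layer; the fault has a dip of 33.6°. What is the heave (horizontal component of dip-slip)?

57.1 m

heave = dip-slip × cos(dip) = 68.5 m × cos(33.6°) = 57.1 m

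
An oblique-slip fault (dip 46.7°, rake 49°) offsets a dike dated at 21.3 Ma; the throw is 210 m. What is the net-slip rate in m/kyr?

dip-slip = throw / sin(dip) = 210 / sin(46.7°) = 288.6 m
net slip = dip-slip / sin(rake) = 288.6 / sin(49°) = 382.3 m
rate = 382.3 m / 21.3 Ma = 0.0000179 m/yr = 0.0179 m/kyr

0.0179 m/kyr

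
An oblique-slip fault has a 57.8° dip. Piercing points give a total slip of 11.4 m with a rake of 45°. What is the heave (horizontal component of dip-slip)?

dip-slip = net slip × sin(rake) = 11.4 m × sin(45°) = 8.061 m
heave = dip-slip × cos(dip) = 8.061 × cos(57.8°) = 4.30 m

4.30 m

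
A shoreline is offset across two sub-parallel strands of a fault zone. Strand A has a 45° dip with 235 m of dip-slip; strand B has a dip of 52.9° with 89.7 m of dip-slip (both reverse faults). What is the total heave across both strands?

heave_A = 235 × cos(45°) = 166.2 m
heave_B = 89.7 × cos(52.9°) = 54.11 m
total = 166.2 + 54.11 = 220 m

220 m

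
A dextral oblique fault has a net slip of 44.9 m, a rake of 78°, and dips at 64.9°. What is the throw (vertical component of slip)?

39.8 m

dip-slip = net slip × sin(rake) = 44.9 m × sin(78°) = 43.92 m
throw = dip-slip × sin(dip) = 43.92 × sin(64.9°) = 39.8 m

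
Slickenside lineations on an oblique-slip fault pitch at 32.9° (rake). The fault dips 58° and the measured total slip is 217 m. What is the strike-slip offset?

strike-slip = net slip × cos(rake) = 217 m × cos(32.9°) = 182 m

182 m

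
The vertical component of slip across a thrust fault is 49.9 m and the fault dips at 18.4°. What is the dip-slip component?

158 m

dip-slip = throw / sin(dip) = 49.9 / sin(18.4°) = 158 m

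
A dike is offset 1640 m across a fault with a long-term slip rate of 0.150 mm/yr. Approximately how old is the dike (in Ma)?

10.9 Ma

age = offset / rate = 1640 m / (0.150 mm/yr) = 1.09e+07 yr = 10.9 Ma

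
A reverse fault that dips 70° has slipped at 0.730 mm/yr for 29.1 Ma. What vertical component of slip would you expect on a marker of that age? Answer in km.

20 km

dip-slip = rate × time = 0.730 mm/yr × 29.1 Ma = 21240 m
throw = dip-slip × sin(dip) = 21240 × sin(70°) = 20000 m = 20 km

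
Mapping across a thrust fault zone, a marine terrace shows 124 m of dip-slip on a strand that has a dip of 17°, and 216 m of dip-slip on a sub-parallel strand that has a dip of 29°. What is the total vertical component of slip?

throw_A = 124 × sin(17°) = 36.25 m
throw_B = 216 × sin(29°) = 104.7 m
total = 36.25 + 104.7 = 141 m

141 m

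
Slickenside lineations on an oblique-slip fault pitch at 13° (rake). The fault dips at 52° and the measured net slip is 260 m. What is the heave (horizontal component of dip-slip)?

dip-slip = net slip × sin(rake) = 260 m × sin(13°) = 58.49 m
heave = dip-slip × cos(dip) = 58.49 × cos(52°) = 36 m

36 m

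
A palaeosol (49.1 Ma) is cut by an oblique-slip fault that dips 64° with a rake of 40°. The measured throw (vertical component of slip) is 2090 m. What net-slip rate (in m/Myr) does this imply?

dip-slip = throw / sin(dip) = 2090 / sin(64°) = 2325 m
net slip = dip-slip / sin(rake) = 2325 / sin(40°) = 3618 m
rate = 3618 m / 49.1 Ma = 0.0000737 m/yr = 73.7 m/Myr

73.7 m/Myr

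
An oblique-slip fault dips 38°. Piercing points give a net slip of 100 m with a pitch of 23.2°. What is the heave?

dip-slip = net slip × sin(rake) = 100 m × sin(23.2°) = 39.39 m
heave = dip-slip × cos(dip) = 39.39 × cos(38°) = 31 m

31 m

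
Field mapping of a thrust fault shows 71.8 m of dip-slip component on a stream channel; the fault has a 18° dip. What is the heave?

68.3 m

heave = dip-slip × cos(dip) = 71.8 m × cos(18°) = 68.3 m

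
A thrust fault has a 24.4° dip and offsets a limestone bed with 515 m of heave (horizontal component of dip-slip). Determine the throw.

234 m

throw = heave × tan(dip) = 515 × tan(24.4°) = 234 m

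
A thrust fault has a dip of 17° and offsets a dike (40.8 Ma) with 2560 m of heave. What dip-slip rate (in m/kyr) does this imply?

dip-slip = heave / cos(dip) = 2560 m / cos(17°) = 2677 m
rate = 2677 m / 40.8 Ma = 0.0000656 m/yr = 0.0656 m/kyr

0.0656 m/kyr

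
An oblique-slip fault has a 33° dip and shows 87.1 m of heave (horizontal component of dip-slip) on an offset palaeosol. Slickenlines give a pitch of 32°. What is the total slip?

dip-slip = heave / cos(dip) = 87.1 / cos(33°) = 103.9 m
net slip = dip-slip / sin(rake) = 103.9 / sin(32°) = 196 m

196 m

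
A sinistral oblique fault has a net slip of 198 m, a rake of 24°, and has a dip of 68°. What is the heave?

30.2 m

dip-slip = net slip × sin(rake) = 198 m × sin(24°) = 80.53 m
heave = dip-slip × cos(dip) = 80.53 × cos(68°) = 30.2 m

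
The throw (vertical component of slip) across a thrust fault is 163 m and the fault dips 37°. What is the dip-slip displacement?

dip-slip = throw / sin(dip) = 163 / sin(37°) = 271 m

271 m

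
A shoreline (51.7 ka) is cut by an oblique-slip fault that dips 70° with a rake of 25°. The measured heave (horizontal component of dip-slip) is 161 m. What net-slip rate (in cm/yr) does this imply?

2.15 cm/yr

dip-slip = heave / cos(dip) = 161 / cos(70°) = 470.7 m
net slip = dip-slip / sin(rake) = 470.7 / sin(25°) = 1114 m
rate = 1114 m / 51.7 ka = 0.0215 m/yr = 2.15 cm/yr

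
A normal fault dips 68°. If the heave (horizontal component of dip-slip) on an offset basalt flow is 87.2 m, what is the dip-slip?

dip-slip = heave / cos(dip) = 87.2 / cos(68°) = 233 m

233 m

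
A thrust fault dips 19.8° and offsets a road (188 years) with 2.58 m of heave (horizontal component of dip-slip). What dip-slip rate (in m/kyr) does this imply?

dip-slip = heave / cos(dip) = 2.58 m / cos(19.8°) = 2.742 m
rate = 2.742 m / 188 years = 0.0146 m/yr = 14.6 m/kyr

14.6 m/kyr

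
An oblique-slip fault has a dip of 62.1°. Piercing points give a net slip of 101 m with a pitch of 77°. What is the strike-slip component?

22.7 m

strike-slip = net slip × cos(rake) = 101 m × cos(77°) = 22.7 m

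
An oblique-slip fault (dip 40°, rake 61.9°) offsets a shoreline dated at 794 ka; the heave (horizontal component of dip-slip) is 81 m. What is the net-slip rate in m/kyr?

0.151 m/kyr

dip-slip = heave / cos(dip) = 81 / cos(40°) = 105.7 m
net slip = dip-slip / sin(rake) = 105.7 / sin(61.9°) = 119.9 m
rate = 119.9 m / 794 ka = 0.000151 m/yr = 0.151 m/kyr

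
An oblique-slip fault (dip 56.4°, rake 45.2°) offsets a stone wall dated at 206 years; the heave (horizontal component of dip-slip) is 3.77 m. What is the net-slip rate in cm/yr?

dip-slip = heave / cos(dip) = 3.77 / cos(56.4°) = 6.813 m
net slip = dip-slip / sin(rake) = 6.813 / sin(45.2°) = 9.601 m
rate = 9.601 m / 206 years = 0.0466 m/yr = 4.66 cm/yr

4.66 cm/yr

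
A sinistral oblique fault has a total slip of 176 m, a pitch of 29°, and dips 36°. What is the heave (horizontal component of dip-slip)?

dip-slip = net slip × sin(rake) = 176 m × sin(29°) = 85.33 m
heave = dip-slip × cos(dip) = 85.33 × cos(36°) = 69 m

69 m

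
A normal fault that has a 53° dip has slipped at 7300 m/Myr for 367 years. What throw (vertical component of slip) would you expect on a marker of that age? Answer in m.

2.14 m

dip-slip = rate × time = 7300 m/Myr × 367 years = 2.679 m
throw = dip-slip × sin(dip) = 2.679 × sin(53°) = 2.14 m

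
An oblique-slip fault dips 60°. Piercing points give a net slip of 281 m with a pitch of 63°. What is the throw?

217 m

dip-slip = net slip × sin(rake) = 281 m × sin(63°) = 250.4 m
throw = dip-slip × sin(dip) = 250.4 × sin(60°) = 217 m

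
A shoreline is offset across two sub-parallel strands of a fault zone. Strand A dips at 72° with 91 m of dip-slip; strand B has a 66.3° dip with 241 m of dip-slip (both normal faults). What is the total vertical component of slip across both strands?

307 m

throw_A = 91 × sin(72°) = 86.55 m
throw_B = 241 × sin(66.3°) = 220.7 m
total = 86.55 + 220.7 = 307 m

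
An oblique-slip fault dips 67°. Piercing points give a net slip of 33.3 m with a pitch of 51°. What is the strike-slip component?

strike-slip = net slip × cos(rake) = 33.3 m × cos(51°) = 21 m

21 m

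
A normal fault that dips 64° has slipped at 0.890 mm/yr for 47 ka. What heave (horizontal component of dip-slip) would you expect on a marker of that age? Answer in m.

18.3 m

dip-slip = rate × time = 0.890 mm/yr × 47 ka = 41.83 m
heave = dip-slip × cos(dip) = 41.83 × cos(64°) = 18.3 m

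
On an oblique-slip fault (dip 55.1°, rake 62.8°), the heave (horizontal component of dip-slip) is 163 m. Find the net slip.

320 m

dip-slip = heave / cos(dip) = 163 / cos(55.1°) = 284.9 m
net slip = dip-slip / sin(rake) = 284.9 / sin(62.8°) = 320 m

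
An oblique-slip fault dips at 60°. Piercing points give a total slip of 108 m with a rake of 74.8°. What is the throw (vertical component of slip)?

90.3 m

dip-slip = net slip × sin(rake) = 108 m × sin(74.8°) = 104.2 m
throw = dip-slip × sin(dip) = 104.2 × sin(60°) = 90.3 m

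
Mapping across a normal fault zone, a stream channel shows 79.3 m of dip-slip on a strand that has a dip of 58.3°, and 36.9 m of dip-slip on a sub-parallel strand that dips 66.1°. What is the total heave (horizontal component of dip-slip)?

heave_A = 79.3 × cos(58.3°) = 41.67 m
heave_B = 36.9 × cos(66.1°) = 14.95 m
total = 41.67 + 14.95 = 56.6 m

56.6 m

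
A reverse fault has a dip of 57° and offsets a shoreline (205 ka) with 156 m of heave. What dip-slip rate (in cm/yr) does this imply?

0.140 cm/yr

dip-slip = heave / cos(dip) = 156 m / cos(57°) = 286.4 m
rate = 286.4 m / 205 ka = 0.00140 m/yr = 0.140 cm/yr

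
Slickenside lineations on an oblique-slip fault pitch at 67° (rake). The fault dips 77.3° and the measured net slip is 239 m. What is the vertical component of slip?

dip-slip = net slip × sin(rake) = 239 m × sin(67°) = 220 m
throw = dip-slip × sin(dip) = 220 × sin(77.3°) = 215 m

215 m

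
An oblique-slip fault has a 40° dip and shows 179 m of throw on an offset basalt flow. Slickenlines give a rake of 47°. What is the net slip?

381 m

dip-slip = throw / sin(dip) = 179 / sin(40°) = 278.5 m
net slip = dip-slip / sin(rake) = 278.5 / sin(47°) = 381 m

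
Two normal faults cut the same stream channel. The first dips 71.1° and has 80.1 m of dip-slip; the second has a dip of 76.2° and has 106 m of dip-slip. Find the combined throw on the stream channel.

throw_A = 80.1 × sin(71.1°) = 75.78 m
throw_B = 106 × sin(76.2°) = 102.9 m
total = 75.78 + 102.9 = 179 m

179 m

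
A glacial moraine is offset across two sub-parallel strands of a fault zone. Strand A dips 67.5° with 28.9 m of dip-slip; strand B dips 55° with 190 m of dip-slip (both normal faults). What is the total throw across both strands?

182 m

throw_A = 28.9 × sin(67.5°) = 26.70 m
throw_B = 190 × sin(55°) = 155.6 m
total = 26.70 + 155.6 = 182 m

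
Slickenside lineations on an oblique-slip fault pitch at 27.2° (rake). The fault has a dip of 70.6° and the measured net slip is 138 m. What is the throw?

dip-slip = net slip × sin(rake) = 138 m × sin(27.2°) = 63.08 m
throw = dip-slip × sin(dip) = 63.08 × sin(70.6°) = 59.5 m

59.5 m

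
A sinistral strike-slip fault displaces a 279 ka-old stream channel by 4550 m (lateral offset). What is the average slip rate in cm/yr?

1.63 cm/yr

rate = 4550 m / 279 ka = 0.0163 m/yr = 1.63 cm/yr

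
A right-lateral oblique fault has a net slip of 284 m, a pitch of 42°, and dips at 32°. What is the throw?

dip-slip = net slip × sin(rake) = 284 m × sin(42°) = 190 m
throw = dip-slip × sin(dip) = 190 × sin(32°) = 101 m

101 m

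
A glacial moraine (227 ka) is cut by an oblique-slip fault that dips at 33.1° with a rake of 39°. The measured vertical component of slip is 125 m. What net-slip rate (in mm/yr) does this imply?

dip-slip = throw / sin(dip) = 125 / sin(33.1°) = 228.9 m
net slip = dip-slip / sin(rake) = 228.9 / sin(39°) = 363.7 m
rate = 363.7 m / 227 ka = 0.00160 m/yr = 1.60 mm/yr

1.60 mm/yr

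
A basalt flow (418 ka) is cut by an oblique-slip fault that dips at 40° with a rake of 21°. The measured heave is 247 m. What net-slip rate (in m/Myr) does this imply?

2150 m/Myr

dip-slip = heave / cos(dip) = 247 / cos(40°) = 322.4 m
net slip = dip-slip / sin(rake) = 322.4 / sin(21°) = 899.7 m
rate = 899.7 m / 418 ka = 0.00215 m/yr = 2150 m/Myr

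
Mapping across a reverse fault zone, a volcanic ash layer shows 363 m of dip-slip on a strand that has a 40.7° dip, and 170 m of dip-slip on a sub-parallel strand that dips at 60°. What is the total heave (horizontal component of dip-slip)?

heave_A = 363 × cos(40.7°) = 275.2 m
heave_B = 170 × cos(60°) = 85 m
total = 275.2 + 85 = 360 m

360 m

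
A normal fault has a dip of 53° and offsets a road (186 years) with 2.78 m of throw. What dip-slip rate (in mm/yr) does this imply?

18.7 mm/yr

dip-slip = throw / sin(dip) = 2.78 m / sin(53°) = 3.481 m
rate = 3.481 m / 186 years = 0.0187 m/yr = 18.7 mm/yr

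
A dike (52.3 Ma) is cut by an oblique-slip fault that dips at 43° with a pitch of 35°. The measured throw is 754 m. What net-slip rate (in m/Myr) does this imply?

dip-slip = throw / sin(dip) = 754 / sin(43°) = 1106 m
net slip = dip-slip / sin(rake) = 1106 / sin(35°) = 1928 m
rate = 1928 m / 52.3 Ma = 0.0000369 m/yr = 36.9 m/Myr

36.9 m/Myr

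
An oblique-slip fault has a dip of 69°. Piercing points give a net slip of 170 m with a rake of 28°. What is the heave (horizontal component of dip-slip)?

dip-slip = net slip × sin(rake) = 170 m × sin(28°) = 79.81 m
heave = dip-slip × cos(dip) = 79.81 × cos(69°) = 28.6 m

28.6 m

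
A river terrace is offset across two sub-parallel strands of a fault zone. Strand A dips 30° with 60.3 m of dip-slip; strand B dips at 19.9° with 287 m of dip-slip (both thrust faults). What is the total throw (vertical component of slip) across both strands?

throw_A = 60.3 × sin(30°) = 30.15 m
throw_B = 287 × sin(19.9°) = 97.69 m
total = 30.15 + 97.69 = 128 m

128 m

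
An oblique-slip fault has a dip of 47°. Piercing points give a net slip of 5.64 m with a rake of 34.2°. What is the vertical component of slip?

2.32 m

dip-slip = net slip × sin(rake) = 5.64 m × sin(34.2°) = 3.170 m
throw = dip-slip × sin(dip) = 3.170 × sin(47°) = 2.32 m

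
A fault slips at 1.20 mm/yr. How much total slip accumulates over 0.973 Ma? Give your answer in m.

1170 m

slip = rate × time = 1.20 mm/yr × 0.973 Ma = 1170 m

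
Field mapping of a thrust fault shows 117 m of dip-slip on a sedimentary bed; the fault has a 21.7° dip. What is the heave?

109 m

heave = dip-slip × cos(dip) = 117 m × cos(21.7°) = 109 m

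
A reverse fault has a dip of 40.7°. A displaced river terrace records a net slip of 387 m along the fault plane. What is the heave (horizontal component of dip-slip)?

293 m

heave = dip-slip × cos(dip) = 387 m × cos(40.7°) = 293 m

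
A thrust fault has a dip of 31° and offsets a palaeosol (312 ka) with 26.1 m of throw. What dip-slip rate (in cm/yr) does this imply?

0.0162 cm/yr

dip-slip = throw / sin(dip) = 26.1 m / sin(31°) = 50.68 m
rate = 50.68 m / 312 ka = 0.000162 m/yr = 0.0162 cm/yr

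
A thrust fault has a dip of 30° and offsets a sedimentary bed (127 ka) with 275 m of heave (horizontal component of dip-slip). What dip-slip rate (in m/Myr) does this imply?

dip-slip = heave / cos(dip) = 275 m / cos(30°) = 317.5 m
rate = 317.5 m / 127 ka = 0.00250 m/yr = 2500 m/Myr

2500 m/Myr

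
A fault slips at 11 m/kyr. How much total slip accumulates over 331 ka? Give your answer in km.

slip = rate × time = 11 m/kyr × 331 ka = 3640 m = 3.64 km

3.64 km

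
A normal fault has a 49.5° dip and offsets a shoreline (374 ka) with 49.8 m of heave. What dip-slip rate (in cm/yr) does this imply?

0.0205 cm/yr

dip-slip = heave / cos(dip) = 49.8 m / cos(49.5°) = 76.68 m
rate = 76.68 m / 374 ka = 0.000205 m/yr = 0.0205 cm/yr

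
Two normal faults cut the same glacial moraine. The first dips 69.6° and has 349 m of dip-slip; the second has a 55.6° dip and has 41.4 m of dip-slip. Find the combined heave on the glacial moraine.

heave_A = 349 × cos(69.6°) = 121.7 m
heave_B = 41.4 × cos(55.6°) = 23.39 m
total = 121.7 + 23.39 = 145 m

145 m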